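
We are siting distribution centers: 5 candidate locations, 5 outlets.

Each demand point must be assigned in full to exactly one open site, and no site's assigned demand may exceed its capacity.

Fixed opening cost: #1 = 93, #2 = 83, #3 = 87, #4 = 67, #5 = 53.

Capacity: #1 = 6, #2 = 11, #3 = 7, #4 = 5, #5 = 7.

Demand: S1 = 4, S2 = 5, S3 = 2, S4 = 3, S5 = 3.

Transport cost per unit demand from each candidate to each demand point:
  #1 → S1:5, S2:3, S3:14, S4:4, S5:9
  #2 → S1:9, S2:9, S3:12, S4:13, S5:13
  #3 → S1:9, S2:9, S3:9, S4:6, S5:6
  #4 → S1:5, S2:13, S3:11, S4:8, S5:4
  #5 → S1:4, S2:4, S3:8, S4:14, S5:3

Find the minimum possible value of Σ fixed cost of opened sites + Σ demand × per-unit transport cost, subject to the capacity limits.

269

Open {#2, #5}; cheapest assignment that respects the capacities:
  #2 (cap 11, load 10): S2, S3, S4 — cost 5×9 + 2×12 + 3×13 = 108
  #5 (cap 7, load 7): S1, S5 — cost 4×4 + 3×3 = 25
  Shipping 133, fixed 136 → total 269.
  Any other capacity-feasible assignment to {#2, #5} ships for at least 133.
Compare {#1, #4, #5}: its best feasible assignment gives total 299.
Compare {#3, #4, #5}: its best feasible assignment gives total 299.
Every other set of open sites that can feasibly serve all demand totals ≥ 299 even under its best assignment. Minimum: 269.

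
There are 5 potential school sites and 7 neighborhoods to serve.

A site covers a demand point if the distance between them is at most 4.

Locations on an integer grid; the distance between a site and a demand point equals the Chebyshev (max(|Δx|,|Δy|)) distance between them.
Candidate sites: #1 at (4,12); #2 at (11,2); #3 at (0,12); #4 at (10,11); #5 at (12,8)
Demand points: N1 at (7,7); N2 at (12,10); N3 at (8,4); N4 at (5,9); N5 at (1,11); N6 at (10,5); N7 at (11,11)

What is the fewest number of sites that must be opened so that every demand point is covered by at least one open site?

Coverage sets (demand points within 4 of each site):
  #1: {N4, N5}
  #2: {N3, N6}
  #3: {N5}
  #4: {N1, N2, N7}
  #5: {N2, N3, N6, N7}
No 2 sites suffice: every size-2 union leaves at least one demand point uncovered.
But {#1, #2, #4} covers everything, so the minimum is 3.

3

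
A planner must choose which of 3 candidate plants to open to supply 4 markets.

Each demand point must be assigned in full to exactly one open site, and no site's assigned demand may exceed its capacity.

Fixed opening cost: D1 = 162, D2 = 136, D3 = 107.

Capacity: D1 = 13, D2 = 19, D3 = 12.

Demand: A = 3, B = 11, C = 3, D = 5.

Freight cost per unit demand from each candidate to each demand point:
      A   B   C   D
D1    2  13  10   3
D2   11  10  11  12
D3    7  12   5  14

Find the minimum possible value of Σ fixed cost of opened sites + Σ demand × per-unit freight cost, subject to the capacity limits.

Open {D2, D3}; cheapest assignment that respects the capacities:
  D2 (cap 19, load 16): B, D — cost 11×10 + 5×12 = 170
  D3 (cap 12, load 6): A, C — cost 3×7 + 3×5 = 36
  Shipping 206, fixed 243 → total 449.
  Any other capacity-feasible assignment to {D2, D3} ships for at least 206.
Compare {D1, D3}: its best feasible assignment gives total 452.
Compare {D1, D2}: its best feasible assignment gives total 459.
Every other set of open sites that can feasibly serve all demand totals ≥ 452 even under its best assignment. Minimum: 449.

449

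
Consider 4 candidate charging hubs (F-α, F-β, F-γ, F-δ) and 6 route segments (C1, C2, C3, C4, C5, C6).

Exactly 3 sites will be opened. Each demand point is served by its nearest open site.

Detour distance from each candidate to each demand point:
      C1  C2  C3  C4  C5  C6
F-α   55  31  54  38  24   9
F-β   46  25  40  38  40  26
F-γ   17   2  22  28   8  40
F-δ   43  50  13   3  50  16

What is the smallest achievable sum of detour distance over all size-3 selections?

Open {F-α, F-γ, F-δ}.
  C1→F-γ 17, C2→F-γ 2, C3→F-δ 13, C4→F-δ 3, C5→F-γ 8, C6→F-α 9  ⇒ total 52.
Compare {F-β, F-γ, F-δ}: total 59.
Compare {F-α, F-β, F-γ}: total 86.
No size-3 selection does better; minimum is 52.

52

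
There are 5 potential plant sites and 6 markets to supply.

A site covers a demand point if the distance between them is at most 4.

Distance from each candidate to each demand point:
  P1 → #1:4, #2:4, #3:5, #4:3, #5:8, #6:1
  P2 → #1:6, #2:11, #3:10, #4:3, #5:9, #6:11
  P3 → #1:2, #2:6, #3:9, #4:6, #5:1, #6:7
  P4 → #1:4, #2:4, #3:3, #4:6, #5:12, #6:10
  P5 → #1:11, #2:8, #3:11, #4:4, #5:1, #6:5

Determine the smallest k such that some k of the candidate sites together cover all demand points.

3

Coverage sets (demand points within 4 of each site):
  P1: {#1, #2, #4, #6}
  P2: {#4}
  P3: {#1, #5}
  P4: {#1, #2, #3}
  P5: {#4, #5}
No 2 sites suffice: every size-2 union leaves at least one demand point uncovered.
But {P1, P3, P4} covers everything, so the minimum is 3.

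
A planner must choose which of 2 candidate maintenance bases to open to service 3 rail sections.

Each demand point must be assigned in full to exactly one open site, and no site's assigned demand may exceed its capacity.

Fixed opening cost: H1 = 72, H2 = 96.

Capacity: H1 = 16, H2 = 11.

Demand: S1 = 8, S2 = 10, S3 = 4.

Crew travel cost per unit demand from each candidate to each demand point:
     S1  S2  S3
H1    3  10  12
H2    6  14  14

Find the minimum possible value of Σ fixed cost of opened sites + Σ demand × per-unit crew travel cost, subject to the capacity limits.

Open {H1, H2}; cheapest assignment that respects the capacities:
  H1 (cap 16, load 14): S2, S3 — cost 10×10 + 4×12 = 148
  H2 (cap 11, load 8): S1 — cost 8×6 = 48
  Shipping 196, fixed 168 → total 364.
  Any other capacity-feasible assignment to {H1, H2} ships for at least 196.
Total demand is 22 and no other set of sites has combined capacity ≥ 22, so {H1, H2} is the only feasible choice of open sites. Minimum: 364.

364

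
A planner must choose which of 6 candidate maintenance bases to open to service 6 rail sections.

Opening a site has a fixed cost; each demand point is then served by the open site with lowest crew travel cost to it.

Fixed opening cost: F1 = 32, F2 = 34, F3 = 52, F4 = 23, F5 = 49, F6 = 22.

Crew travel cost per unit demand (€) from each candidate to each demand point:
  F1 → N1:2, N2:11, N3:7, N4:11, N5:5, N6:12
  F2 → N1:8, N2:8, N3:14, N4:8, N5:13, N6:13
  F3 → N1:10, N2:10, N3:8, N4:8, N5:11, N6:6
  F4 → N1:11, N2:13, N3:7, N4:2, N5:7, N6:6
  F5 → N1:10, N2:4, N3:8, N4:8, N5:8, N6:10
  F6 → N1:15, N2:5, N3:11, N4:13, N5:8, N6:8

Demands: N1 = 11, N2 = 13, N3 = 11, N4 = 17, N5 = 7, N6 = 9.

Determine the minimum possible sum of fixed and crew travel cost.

Open {F1, F4, F6}: assign each demand point to its cheapest open site.
  N1→F1 11×2=22, N2→F6 13×5=65, N3→F1 11×7=77, N4→F4 17×2=34, N5→F1 7×5=35, N6→F4 9×6=54
  crew travel cost 287, fixed 77 → total 364.
Compare {F1, F4, F5}: crew travel cost 274 + fixed 104 = 378.
Compare {F1, F2, F4, F6}: crew travel cost 287 + fixed 111 = 398.
Compare {F1, F4, F5, F6}: crew travel cost 274 + fixed 126 = 400.
All other subsets cost ≥ 378. Minimum total cost: 364.

364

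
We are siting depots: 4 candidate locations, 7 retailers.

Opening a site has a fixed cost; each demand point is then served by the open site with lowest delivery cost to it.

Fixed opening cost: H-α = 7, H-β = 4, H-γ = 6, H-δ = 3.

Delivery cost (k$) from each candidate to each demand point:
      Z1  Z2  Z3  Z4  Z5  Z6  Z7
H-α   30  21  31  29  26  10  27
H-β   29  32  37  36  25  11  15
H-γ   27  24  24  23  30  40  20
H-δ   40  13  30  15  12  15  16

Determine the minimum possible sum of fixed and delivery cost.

130

Open {H-β, H-γ, H-δ}: assign each demand point to its cheapest open site.
  Z1→H-γ 27, Z2→H-δ 13, Z3→H-γ 24, Z4→H-δ 15, Z5→H-δ 12, Z6→H-β 11, Z7→H-β 15
  delivery cost 117, fixed 13 → total 130.
Compare {H-γ, H-δ}: delivery cost 122 + fixed 9 = 131.
Compare {H-β, H-δ}: delivery cost 125 + fixed 7 = 132.
Compare {H-α, H-γ, H-δ}: delivery cost 117 + fixed 16 = 133.
All other subsets cost ≥ 131. Minimum total cost: 130.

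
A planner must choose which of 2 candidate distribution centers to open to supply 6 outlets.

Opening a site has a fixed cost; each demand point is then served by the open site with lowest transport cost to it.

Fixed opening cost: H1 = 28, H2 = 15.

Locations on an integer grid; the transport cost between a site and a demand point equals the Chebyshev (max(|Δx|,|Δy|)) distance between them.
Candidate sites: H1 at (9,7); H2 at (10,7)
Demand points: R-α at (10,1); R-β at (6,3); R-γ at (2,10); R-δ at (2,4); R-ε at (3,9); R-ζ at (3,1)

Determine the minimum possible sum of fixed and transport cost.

55

Open {H2}: assign each demand point to its cheapest open site.
  R-α→H2 6, R-β→H2 4, R-γ→H2 8, R-δ→H2 8, R-ε→H2 7, R-ζ→H2 7
  transport cost 40, fixed 15 → total 55.
Compare {H1}: transport cost 36 + fixed 28 = 64.
Compare {H1, H2}: transport cost 36 + fixed 43 = 79.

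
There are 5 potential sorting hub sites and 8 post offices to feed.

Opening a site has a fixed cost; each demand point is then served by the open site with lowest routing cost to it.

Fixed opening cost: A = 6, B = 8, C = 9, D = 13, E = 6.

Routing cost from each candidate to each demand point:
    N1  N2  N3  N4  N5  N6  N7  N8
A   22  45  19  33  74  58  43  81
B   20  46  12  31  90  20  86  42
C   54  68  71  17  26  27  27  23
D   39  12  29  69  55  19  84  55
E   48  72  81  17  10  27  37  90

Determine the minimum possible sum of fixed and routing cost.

176

Open {B, C, D, E}: assign each demand point to its cheapest open site.
  N1→B 20, N2→D 12, N3→B 12, N4→C 17, N5→E 10, N6→D 19, N7→C 27, N8→C 23
  routing cost 140, fixed 36 → total 176.
Compare {A, B, C, D, E}: routing cost 140 + fixed 42 = 182.
Compare {A, C, D, E}: routing cost 149 + fixed 34 = 183.
Compare {B, C, D}: routing cost 156 + fixed 30 = 186.
All other subsets cost ≥ 182. Minimum total cost: 176.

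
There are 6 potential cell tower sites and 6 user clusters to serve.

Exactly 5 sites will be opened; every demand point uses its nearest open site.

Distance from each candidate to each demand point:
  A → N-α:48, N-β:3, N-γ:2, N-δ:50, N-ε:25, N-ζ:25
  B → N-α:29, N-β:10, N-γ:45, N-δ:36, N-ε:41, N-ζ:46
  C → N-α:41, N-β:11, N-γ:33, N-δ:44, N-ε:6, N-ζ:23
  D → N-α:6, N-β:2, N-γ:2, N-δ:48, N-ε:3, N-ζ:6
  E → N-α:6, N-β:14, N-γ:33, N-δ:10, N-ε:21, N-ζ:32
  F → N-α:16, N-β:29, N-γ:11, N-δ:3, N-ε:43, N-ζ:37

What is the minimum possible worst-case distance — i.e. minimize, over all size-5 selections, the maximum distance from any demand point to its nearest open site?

6

Open {A, B, C, D, F}.
  Farthest demand point is N-α at distance 6 (to D); all others are ≤ 6.
With {A, B, D, E, F} the worst case is 6.
With {A, C, D, E, F} the worst case is 6.
No size-5 selection achieves below 6.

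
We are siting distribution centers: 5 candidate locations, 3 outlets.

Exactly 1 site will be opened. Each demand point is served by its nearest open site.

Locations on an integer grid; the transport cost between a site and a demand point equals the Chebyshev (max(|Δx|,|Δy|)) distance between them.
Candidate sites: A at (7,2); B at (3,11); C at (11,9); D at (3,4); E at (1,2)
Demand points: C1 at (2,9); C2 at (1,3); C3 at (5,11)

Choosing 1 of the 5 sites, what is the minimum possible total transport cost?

Open {B}.
  C1→B 2, C2→B 8, C3→B 2  ⇒ total 12.
Compare {D}: total 14.
Compare {E}: total 17.
No size-1 selection does better; minimum is 12.

12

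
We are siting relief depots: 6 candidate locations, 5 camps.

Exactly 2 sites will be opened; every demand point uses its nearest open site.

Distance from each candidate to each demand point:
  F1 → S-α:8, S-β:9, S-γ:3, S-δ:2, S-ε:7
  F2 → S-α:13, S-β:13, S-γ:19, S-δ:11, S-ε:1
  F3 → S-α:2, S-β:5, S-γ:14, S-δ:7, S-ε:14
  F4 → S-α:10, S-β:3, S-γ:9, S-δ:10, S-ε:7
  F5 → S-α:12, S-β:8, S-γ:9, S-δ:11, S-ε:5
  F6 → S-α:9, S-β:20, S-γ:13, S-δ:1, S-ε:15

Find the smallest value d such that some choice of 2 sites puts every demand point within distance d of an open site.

7

Open {F1, F3}.
  Farthest demand point is S-ε at distance 7 (to F1); all others are ≤ 7.
With {F1, F4} the worst case is 8.
With {F1, F5} the worst case is 8.
No size-2 selection achieves below 7.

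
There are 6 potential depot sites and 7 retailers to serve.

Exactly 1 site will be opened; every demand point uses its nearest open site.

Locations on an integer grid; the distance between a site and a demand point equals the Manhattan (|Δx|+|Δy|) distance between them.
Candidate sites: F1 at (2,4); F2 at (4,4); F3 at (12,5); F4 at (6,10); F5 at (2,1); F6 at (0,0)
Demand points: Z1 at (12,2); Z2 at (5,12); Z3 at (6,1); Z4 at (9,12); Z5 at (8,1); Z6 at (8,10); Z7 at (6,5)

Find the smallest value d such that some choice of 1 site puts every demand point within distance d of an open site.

13

Open {F2}.
  Farthest demand point is Z4 at distance 13 (to F2); all others are ≤ 13.
With {F3} the worst case is 14.
With {F4} the worst case is 14.
No size-1 selection achieves below 13.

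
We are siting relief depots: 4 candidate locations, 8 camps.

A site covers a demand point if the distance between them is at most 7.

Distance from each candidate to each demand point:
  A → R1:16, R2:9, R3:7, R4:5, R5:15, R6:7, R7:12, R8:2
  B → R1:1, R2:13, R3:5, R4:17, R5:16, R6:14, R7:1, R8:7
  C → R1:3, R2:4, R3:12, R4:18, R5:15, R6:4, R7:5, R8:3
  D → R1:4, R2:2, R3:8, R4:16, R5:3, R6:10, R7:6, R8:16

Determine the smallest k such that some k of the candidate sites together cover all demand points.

Coverage sets (demand points within 7 of each site):
  A: {R3, R4, R6, R8}
  B: {R1, R3, R7, R8}
  C: {R1, R2, R6, R7, R8}
  D: {R1, R2, R5, R7}
No single site covers all 8 demand points.
But {A, D} covers everything, so the minimum is 2.

2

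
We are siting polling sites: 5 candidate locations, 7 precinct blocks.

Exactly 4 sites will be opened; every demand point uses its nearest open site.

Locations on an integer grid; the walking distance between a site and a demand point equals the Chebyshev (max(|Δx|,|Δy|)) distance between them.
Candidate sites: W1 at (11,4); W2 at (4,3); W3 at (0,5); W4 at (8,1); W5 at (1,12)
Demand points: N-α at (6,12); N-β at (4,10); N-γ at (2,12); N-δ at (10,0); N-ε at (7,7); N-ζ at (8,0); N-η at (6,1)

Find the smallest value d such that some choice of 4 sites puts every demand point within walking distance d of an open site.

5

Open {W1, W2, W3, W5}.
  Farthest demand point is N-α at walking distance 5 (to W5); all others are ≤ 5.
With {W1, W2, W4, W5} the worst case is 5.
With {W1, W3, W4, W5} the worst case is 5.
No size-4 selection achieves below 5.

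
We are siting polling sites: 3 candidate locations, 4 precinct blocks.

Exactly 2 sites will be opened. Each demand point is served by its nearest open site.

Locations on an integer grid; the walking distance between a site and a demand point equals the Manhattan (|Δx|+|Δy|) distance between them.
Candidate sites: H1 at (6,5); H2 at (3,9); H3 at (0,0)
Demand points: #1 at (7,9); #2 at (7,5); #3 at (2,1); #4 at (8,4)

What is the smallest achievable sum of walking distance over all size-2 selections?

Open {H1, H3}.
  #1→H1 5, #2→H1 1, #3→H3 3, #4→H1 3  ⇒ total 12.
Compare {H1, H2}: total 16.
Compare {H2, H3}: total 25.

12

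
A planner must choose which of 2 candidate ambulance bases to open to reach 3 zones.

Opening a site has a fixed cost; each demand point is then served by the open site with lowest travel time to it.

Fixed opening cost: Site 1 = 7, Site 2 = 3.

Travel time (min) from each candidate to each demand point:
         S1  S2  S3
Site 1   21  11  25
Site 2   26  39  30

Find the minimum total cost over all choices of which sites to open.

64

Open {Site 1}: assign each demand point to its cheapest open site.
  S1→Site 1 21, S2→Site 1 11, S3→Site 1 25
  travel time 57, fixed 7 → total 64.
Compare {Site 1, Site 2}: travel time 57 + fixed 10 = 67.
Compare {Site 2}: travel time 95 + fixed 3 = 98.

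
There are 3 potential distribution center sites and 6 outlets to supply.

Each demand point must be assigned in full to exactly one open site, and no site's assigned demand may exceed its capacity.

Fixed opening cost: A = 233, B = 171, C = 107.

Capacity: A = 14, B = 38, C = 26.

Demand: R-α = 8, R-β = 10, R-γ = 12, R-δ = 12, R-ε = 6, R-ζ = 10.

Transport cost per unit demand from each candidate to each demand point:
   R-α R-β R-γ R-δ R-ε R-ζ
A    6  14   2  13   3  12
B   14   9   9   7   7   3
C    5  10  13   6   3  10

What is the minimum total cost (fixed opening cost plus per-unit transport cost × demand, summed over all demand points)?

636

Open {B, C}; cheapest assignment that respects the capacities:
  B (cap 38, load 32): R-β, R-γ, R-ζ — cost 10×9 + 12×9 + 10×3 = 228
  C (cap 26, load 26): R-α, R-δ, R-ε — cost 8×5 + 12×6 + 6×3 = 130
  Shipping 358, fixed 278 → total 636.
  Any other capacity-feasible assignment to {B, C} ships for at least 358.
Compare {A, B, C}: its best feasible assignment gives total 785.
Every other set of open sites that can feasibly serve all demand totals ≥ 785 even under its best assignment. Minimum: 636.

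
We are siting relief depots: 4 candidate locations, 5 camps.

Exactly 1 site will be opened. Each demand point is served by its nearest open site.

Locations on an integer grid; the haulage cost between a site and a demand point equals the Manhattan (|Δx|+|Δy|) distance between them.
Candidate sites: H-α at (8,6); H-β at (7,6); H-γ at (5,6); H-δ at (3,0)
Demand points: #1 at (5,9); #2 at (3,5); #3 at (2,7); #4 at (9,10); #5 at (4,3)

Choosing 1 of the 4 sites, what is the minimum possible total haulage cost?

Open {H-γ}.
  #1→H-γ 3, #2→H-γ 3, #3→H-γ 4, #4→H-γ 8, #5→H-γ 4  ⇒ total 22.
Compare {H-β}: total 28.
Compare {H-α}: total 31.
No size-1 selection does better; minimum is 22.

22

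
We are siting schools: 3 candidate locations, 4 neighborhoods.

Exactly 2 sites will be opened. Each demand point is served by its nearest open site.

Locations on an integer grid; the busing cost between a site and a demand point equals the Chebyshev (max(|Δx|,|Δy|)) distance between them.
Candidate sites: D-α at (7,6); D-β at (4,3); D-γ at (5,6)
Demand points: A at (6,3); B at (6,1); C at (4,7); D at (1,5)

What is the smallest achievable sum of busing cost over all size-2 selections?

Open {D-β, D-γ}.
  A→D-β 2, B→D-β 2, C→D-γ 1, D→D-β 3  ⇒ total 8.
Compare {D-α, D-β}: total 10.
Compare {D-α, D-γ}: total 13.

8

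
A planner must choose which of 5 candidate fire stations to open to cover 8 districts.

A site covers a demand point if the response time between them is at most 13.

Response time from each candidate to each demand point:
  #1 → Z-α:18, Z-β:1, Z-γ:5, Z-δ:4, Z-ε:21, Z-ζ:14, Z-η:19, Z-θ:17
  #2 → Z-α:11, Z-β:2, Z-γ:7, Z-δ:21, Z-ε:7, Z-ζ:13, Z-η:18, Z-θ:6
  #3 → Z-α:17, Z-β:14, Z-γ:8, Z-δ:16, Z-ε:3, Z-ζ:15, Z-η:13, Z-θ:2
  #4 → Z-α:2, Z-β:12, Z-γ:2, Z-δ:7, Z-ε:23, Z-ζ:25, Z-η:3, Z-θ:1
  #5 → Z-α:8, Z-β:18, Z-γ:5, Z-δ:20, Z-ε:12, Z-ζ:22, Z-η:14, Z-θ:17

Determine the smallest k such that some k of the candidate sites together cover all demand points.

Coverage sets (demand points within 13 of each site):
  #1: {Z-β, Z-γ, Z-δ}
  #2: {Z-α, Z-β, Z-γ, Z-ε, Z-ζ, Z-θ}
  #3: {Z-γ, Z-ε, Z-η, Z-θ}
  #4: {Z-α, Z-β, Z-γ, Z-δ, Z-η, Z-θ}
  #5: {Z-α, Z-γ, Z-ε}
No single site covers all 8 demand points.
But {#2, #4} covers everything, so the minimum is 2.

2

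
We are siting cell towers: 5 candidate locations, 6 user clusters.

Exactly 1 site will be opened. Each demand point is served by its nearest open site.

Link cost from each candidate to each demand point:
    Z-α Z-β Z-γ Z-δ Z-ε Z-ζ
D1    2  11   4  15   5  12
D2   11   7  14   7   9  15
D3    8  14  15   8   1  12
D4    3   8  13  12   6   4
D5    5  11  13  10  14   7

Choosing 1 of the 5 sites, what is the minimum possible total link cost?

Open {D4}.
  Z-α→D4 3, Z-β→D4 8, Z-γ→D4 13, Z-δ→D4 12, Z-ε→D4 6, Z-ζ→D4 4  ⇒ total 46.
Compare {D1}: total 49.
Compare {D3}: total 58.
No size-1 selection does better; minimum is 46.

46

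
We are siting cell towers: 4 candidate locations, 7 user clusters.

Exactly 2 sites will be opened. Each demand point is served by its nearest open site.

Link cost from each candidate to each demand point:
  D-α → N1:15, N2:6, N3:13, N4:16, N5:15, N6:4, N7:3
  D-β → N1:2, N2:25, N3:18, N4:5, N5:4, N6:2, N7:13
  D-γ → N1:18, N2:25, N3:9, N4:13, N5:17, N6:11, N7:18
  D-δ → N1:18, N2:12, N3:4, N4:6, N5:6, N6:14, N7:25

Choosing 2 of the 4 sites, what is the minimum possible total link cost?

Open {D-α, D-β}.
  N1→D-β 2, N2→D-α 6, N3→D-α 13, N4→D-β 5, N5→D-β 4, N6→D-β 2, N7→D-α 3  ⇒ total 35.
Compare {D-β, D-δ}: total 42.
Compare {D-α, D-δ}: total 44.
No size-2 selection does better; minimum is 35.

35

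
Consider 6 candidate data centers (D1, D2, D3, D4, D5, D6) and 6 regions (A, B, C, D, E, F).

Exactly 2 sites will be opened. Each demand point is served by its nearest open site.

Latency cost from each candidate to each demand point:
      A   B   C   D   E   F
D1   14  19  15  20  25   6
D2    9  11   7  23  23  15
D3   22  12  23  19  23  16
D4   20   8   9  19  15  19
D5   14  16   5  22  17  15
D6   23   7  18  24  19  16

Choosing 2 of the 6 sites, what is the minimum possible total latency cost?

71

Open {D1, D4}.
  A→D1 14, B→D4 8, C→D4 9, D→D4 19, E→D4 15, F→D1 6  ⇒ total 71.
Compare {D2, D4}: total 73.
Compare {D1, D2}: total 76.
No size-2 selection does better; minimum is 71.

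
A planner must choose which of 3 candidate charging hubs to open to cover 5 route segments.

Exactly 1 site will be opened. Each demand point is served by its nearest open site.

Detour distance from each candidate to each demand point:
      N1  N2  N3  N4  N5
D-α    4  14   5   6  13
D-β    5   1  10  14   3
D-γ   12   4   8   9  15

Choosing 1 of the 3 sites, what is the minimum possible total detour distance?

Open {D-β}.
  N1→D-β 5, N2→D-β 1, N3→D-β 10, N4→D-β 14, N5→D-β 3  ⇒ total 33.
Compare {D-α}: total 42.
Compare {D-γ}: total 48.

33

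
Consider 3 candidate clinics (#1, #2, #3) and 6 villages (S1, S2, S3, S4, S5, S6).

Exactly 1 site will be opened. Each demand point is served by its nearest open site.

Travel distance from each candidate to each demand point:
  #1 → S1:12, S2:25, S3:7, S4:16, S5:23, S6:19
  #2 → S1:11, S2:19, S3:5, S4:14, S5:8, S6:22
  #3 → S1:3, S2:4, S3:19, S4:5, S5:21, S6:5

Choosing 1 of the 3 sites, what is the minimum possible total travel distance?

Open {#3}.
  S1→#3 3, S2→#3 4, S3→#3 19, S4→#3 5, S5→#3 21, S6→#3 5  ⇒ total 57.
Compare {#2}: total 79.
Compare {#1}: total 102.

57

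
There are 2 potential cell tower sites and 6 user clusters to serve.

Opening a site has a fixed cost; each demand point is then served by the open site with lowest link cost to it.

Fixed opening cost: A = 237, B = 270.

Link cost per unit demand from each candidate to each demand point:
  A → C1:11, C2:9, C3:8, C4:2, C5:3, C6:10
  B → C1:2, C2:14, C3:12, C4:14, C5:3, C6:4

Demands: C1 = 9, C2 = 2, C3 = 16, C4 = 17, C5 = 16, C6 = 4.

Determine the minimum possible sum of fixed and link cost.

604

Open {A}: assign each demand point to its cheapest open site.
  C1→A 9×11=99, C2→A 2×9=18, C3→A 16×8=128, C4→A 17×2=34, C5→A 16×3=48, C6→A 4×10=40
  link cost 367, fixed 237 → total 604.
Compare {A, B}: link cost 262 + fixed 507 = 769.
Compare {B}: link cost 540 + fixed 270 = 810.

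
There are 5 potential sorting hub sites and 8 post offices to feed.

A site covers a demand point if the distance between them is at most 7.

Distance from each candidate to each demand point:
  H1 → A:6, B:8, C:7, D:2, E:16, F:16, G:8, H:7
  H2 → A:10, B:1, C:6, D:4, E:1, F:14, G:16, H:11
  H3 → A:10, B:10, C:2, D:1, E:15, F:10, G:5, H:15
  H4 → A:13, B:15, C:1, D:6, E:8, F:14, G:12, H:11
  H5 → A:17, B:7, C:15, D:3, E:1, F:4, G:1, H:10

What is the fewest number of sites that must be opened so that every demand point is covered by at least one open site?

Coverage sets (demand points within 7 of each site):
  H1: {A, C, D, H}
  H2: {B, C, D, E}
  H3: {C, D, G}
  H4: {C, D}
  H5: {B, D, E, F, G}
No single site covers all 8 demand points.
But {H1, H5} covers everything, so the minimum is 2.

2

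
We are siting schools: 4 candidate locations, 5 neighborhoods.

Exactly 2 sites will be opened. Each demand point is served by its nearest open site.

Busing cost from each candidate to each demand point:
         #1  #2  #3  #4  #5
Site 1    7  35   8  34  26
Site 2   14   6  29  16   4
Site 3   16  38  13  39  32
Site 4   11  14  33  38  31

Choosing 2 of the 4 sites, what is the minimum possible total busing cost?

41

Open {Site 1, Site 2}.
  #1→Site 1 7, #2→Site 2 6, #3→Site 1 8, #4→Site 2 16, #5→Site 2 4  ⇒ total 41.
Compare {Site 2, Site 3}: total 53.
Compare {Site 2, Site 4}: total 66.
No size-2 selection does better; minimum is 41.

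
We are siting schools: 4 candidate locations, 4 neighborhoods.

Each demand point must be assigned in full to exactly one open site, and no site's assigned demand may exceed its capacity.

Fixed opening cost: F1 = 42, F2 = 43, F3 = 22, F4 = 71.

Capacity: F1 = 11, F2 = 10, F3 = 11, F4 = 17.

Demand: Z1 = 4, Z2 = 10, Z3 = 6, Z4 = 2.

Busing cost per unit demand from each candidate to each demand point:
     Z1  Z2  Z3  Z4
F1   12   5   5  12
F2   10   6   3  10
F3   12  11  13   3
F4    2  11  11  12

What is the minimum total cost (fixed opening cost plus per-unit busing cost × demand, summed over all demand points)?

Open {F1, F2, F3}; cheapest assignment that respects the capacities:
  F1 (cap 11, load 10): Z2 — cost 10×5 = 50
  F2 (cap 10, load 10): Z1, Z3 — cost 4×10 + 6×3 = 58
  F3 (cap 11, load 2): Z4 — cost 2×3 = 6
  Shipping 114, fixed 107 → total 221.
  Any other capacity-feasible assignment to {F1, F2, F3} ships for at least 114.
Compare {F1, F2, F4}: its best feasible assignment gives total 252.
Compare {F1, F2, F3, F4}: its best feasible assignment gives total 260.
Every other set of open sites that can feasibly serve all demand totals ≥ 252 even under its best assignment. Minimum: 221.

221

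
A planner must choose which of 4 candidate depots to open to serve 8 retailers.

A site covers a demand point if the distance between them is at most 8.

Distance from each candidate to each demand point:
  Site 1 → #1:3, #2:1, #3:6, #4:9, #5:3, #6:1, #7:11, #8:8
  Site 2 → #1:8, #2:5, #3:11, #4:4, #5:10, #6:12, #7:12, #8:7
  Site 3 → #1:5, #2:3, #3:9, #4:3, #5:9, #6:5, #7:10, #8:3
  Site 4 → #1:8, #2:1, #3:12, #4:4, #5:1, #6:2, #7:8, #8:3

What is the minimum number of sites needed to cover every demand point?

Coverage sets (demand points within 8 of each site):
  Site 1: {#1, #2, #3, #5, #6, #8}
  Site 2: {#1, #2, #4, #8}
  Site 3: {#1, #2, #4, #6, #8}
  Site 4: {#1, #2, #4, #5, #6, #7, #8}
No single site covers all 8 demand points.
But {Site 1, Site 4} covers everything, so the minimum is 2.

2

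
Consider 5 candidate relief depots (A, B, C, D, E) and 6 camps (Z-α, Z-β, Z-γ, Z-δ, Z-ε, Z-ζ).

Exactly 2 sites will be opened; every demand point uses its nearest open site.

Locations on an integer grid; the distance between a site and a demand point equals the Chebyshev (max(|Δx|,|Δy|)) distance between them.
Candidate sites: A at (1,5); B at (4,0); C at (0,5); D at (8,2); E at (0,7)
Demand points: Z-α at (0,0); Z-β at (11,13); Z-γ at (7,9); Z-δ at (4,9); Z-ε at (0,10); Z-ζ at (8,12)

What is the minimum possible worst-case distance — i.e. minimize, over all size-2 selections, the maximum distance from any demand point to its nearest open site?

Open {A, B}.
  Farthest demand point is Z-β at distance 10 (to A); all others are ≤ 10.
With {A, C} the worst case is 10.
With {A, D} the worst case is 10.
No size-2 selection achieves below 10.

10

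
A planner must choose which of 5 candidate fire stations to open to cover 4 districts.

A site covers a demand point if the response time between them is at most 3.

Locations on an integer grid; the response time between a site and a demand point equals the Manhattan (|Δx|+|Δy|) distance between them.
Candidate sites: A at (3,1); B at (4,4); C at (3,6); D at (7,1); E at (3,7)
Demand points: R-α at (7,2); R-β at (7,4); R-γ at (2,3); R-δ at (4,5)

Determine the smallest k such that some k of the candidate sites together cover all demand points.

Coverage sets (demand points within 3 of each site):
  A: {R-γ}
  B: {R-β, R-γ, R-δ}
  C: {R-δ}
  D: {R-α, R-β}
  E: {R-δ}
No single site covers all 4 demand points.
But {B, D} covers everything, so the minimum is 2.

2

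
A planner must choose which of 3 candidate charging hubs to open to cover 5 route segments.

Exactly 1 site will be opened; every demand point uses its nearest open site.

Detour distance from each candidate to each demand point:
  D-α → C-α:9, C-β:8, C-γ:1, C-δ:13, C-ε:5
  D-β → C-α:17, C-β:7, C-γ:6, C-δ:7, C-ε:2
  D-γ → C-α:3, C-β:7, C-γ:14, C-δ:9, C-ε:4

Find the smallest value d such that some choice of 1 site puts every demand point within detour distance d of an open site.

13

Open {D-α}.
  Farthest demand point is C-δ at detour distance 13 (to D-α); all others are ≤ 13.
With {D-γ} the worst case is 14.
With {D-β} the worst case is 17.
No size-1 selection achieves below 13.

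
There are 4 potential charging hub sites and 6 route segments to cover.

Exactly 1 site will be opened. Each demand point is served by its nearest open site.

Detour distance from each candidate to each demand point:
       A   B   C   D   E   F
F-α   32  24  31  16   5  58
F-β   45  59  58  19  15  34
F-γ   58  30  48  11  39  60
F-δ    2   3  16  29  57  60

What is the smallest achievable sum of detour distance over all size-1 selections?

166

Open {F-α}.
  A→F-α 32, B→F-α 24, C→F-α 31, D→F-α 16, E→F-α 5, F→F-α 58  ⇒ total 166.
Compare {F-δ}: total 167.
Compare {F-β}: total 230.
No size-1 selection does better; minimum is 166.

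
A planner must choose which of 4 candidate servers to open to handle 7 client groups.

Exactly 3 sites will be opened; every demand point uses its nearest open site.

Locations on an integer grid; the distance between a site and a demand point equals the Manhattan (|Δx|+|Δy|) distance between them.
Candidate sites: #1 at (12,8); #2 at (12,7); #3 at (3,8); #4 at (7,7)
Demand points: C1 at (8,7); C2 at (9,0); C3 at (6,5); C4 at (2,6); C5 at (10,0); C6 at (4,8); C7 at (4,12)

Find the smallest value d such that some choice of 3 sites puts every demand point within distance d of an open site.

Open {#1, #2, #4}.
  Farthest demand point is C2 at distance 9 (to #4); all others are ≤ 9.
With {#2, #3, #4} the worst case is 9.
With {#1, #2, #3} the worst case is 10.
No size-3 selection achieves below 9.

9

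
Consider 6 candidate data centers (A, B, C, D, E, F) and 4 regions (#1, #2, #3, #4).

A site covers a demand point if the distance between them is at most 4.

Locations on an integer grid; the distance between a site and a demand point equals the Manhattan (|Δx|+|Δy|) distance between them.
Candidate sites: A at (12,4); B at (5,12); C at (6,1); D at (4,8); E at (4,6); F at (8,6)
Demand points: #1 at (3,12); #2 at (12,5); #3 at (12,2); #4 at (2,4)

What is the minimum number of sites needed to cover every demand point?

Coverage sets (demand points within 4 of each site):
  A: {#2, #3}
  B: {#1}
  C: {}
  D: {}
  E: {#4}
  F: {}
No 2 sites suffice: every size-2 union leaves at least one demand point uncovered.
But {A, B, E} covers everything, so the minimum is 3.

3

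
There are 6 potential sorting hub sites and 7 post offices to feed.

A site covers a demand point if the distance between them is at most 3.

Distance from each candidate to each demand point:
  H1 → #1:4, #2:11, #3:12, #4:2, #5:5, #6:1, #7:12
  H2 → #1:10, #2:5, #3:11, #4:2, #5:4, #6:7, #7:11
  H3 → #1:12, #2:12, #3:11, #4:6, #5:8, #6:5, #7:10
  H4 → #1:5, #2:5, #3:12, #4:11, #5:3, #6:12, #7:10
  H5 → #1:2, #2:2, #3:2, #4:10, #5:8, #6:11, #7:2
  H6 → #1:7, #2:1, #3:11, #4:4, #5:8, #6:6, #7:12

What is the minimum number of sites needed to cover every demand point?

Coverage sets (demand points within 3 of each site):
  H1: {#4, #6}
  H2: {#4}
  H3: {}
  H4: {#5}
  H5: {#1, #2, #3, #7}
  H6: {#2}
No 2 sites suffice: every size-2 union leaves at least one demand point uncovered.
But {H1, H4, H5} covers everything, so the minimum is 3.

3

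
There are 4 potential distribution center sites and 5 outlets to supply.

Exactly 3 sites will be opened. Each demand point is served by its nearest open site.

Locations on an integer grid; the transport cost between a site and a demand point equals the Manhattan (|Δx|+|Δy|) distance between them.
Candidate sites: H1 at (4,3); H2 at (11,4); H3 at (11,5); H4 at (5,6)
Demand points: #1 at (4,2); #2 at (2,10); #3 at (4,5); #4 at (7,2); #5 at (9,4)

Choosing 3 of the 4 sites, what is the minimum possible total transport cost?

Open {H1, H2, H4}.
  #1→H1 1, #2→H4 7, #3→H1 2, #4→H1 4, #5→H2 2  ⇒ total 16.
Compare {H1, H3, H4}: total 17.
Compare {H1, H2, H3}: total 18.
No size-3 selection does better; minimum is 16.

16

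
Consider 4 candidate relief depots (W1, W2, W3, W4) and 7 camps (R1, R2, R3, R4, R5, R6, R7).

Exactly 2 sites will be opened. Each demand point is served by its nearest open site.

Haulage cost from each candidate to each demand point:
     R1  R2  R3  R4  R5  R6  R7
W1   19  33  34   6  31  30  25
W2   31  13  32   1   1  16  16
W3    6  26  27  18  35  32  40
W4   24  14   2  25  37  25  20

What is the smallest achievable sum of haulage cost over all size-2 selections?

73

Open {W2, W4}.
  R1→W4 24, R2→W2 13, R3→W4 2, R4→W2 1, R5→W2 1, R6→W2 16, R7→W2 16  ⇒ total 73.
Compare {W2, W3}: total 80.
Compare {W1, W2}: total 98.
No size-2 selection does better; minimum is 73.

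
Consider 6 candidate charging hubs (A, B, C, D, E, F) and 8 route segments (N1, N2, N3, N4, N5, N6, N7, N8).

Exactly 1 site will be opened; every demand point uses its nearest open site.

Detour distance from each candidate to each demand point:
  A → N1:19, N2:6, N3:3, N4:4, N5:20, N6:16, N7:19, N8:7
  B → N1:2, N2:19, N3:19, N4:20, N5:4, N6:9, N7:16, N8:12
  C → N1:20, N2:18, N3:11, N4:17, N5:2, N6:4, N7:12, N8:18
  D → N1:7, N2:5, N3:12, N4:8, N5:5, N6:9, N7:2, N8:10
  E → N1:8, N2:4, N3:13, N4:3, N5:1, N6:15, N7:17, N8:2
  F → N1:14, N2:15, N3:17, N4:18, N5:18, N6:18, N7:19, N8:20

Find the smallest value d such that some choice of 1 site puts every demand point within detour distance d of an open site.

Open {D}.
  Farthest demand point is N3 at detour distance 12 (to D); all others are ≤ 12.
With {E} the worst case is 17.
With {A} the worst case is 20.
No size-1 selection achieves below 12.

12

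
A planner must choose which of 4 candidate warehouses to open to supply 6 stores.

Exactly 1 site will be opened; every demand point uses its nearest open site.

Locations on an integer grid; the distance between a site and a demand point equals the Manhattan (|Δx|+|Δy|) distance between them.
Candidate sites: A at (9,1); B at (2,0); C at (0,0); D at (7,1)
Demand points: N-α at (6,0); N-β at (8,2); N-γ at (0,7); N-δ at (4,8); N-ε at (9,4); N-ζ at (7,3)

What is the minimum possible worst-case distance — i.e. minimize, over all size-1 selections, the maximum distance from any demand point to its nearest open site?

11

Open {B}.
  Farthest demand point is N-ε at distance 11 (to B); all others are ≤ 11.
With {C} the worst case is 13.
With {D} the worst case is 13.
No size-1 selection achieves below 11.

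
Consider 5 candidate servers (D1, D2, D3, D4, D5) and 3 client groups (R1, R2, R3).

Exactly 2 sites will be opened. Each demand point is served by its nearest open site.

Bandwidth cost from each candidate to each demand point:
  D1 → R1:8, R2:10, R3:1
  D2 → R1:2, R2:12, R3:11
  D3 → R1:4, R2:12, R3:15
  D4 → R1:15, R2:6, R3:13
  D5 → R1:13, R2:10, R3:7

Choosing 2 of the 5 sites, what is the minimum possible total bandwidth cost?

Open {D1, D2}.
  R1→D2 2, R2→D1 10, R3→D1 1  ⇒ total 13.
Compare {D1, D3}: total 15.
Compare {D1, D4}: total 15.
No size-2 selection does better; minimum is 13.

13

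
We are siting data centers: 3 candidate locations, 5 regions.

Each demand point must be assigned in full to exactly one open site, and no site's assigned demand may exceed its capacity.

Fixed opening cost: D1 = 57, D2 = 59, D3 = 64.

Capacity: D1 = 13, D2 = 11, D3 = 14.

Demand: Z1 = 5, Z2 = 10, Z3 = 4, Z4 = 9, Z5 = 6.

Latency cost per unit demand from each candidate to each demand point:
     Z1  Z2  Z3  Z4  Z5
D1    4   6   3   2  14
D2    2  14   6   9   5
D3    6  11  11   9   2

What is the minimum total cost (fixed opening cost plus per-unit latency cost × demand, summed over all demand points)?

360

Open {D1, D2, D3}; cheapest assignment that respects the capacities:
  D1 (cap 13, load 13): Z3, Z4 — cost 4×3 + 9×2 = 30
  D2 (cap 11, load 11): Z1, Z5 — cost 5×2 + 6×5 = 40
  D3 (cap 14, load 10): Z2 — cost 10×11 = 110
  Shipping 180, fixed 180 → total 360.
  Any other capacity-feasible assignment to {D1, D2, D3} ships for at least 180.
Total demand is 34 and no other set of sites has combined capacity ≥ 34, so {D1, D2, D3} is the only feasible choice of open sites. Minimum: 360.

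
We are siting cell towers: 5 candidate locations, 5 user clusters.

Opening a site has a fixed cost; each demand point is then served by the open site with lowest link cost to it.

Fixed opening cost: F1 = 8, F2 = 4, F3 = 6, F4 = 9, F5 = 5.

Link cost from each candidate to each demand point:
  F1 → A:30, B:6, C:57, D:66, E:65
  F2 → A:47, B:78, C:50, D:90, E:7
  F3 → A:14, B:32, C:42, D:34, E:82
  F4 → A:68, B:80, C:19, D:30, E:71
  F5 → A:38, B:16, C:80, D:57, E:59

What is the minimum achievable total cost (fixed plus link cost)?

103

Open {F1, F2, F3, F4}: assign each demand point to its cheapest open site.
  A→F3 14, B→F1 6, C→F4 19, D→F4 30, E→F2 7
  link cost 76, fixed 27 → total 103.
Compare {F1, F2, F3, F4, F5}: link cost 76 + fixed 32 = 108.
Compare {F2, F3, F4, F5}: link cost 86 + fixed 24 = 110.
Compare {F1, F2, F4}: link cost 92 + fixed 21 = 113.
All other subsets cost ≥ 108. Minimum total cost: 103.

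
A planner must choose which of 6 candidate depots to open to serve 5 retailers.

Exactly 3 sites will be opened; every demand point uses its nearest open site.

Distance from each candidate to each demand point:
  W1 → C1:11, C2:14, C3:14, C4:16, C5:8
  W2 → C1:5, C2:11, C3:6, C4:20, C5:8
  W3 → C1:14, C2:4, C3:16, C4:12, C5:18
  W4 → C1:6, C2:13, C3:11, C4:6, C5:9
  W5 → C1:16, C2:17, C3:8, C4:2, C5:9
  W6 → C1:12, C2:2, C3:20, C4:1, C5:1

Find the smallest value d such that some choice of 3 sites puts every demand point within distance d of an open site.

Open {W1, W2, W6}.
  Farthest demand point is C3 at distance 6 (to W2); all others are ≤ 6.
With {W2, W3, W6} the worst case is 6.
With {W2, W4, W6} the worst case is 6.
No size-3 selection achieves below 6.

6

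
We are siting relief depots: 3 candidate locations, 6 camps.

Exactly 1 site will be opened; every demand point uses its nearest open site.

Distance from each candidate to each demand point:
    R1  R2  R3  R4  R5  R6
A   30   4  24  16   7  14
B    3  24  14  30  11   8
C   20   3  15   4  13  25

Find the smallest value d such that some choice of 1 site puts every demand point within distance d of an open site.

Open {C}.
  Farthest demand point is R6 at distance 25 (to C); all others are ≤ 25.
With {A} the worst case is 30.
With {B} the worst case is 30.
No size-1 selection achieves below 25.

25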